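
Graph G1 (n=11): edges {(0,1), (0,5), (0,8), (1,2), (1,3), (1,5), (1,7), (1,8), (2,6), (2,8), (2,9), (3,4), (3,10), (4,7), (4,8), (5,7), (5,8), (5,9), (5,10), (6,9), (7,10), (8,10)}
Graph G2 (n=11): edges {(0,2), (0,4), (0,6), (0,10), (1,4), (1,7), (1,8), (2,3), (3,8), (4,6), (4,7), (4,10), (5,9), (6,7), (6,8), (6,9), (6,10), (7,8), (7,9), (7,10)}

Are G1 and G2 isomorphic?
No, not isomorphic

The graphs are NOT isomorphic.

Counting triangles (3-cliques): G1 has 9, G2 has 11.
Triangle count is an isomorphism invariant, so differing triangle counts rule out isomorphism.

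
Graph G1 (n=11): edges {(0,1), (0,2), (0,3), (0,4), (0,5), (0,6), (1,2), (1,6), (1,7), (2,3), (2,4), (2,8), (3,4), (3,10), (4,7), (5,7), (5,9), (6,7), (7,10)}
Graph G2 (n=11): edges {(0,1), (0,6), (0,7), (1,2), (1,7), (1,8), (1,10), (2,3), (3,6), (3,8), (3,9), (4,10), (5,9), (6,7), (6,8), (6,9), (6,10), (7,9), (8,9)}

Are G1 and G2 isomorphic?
Yes, isomorphic

The graphs are isomorphic.
One valid mapping φ: V(G1) → V(G2): 0→6, 1→7, 2→9, 3→3, 4→8, 5→10, 6→0, 7→1, 8→5, 9→4, 10→2

Verify φ preserves adjacency — for each edge of G1, its image is an edge of G2:
  (0,1) → (φ(0),φ(1)) = (6,7) ∈ E(G2) ✓
  (0,2) → (φ(0),φ(2)) = (6,9) ∈ E(G2) ✓
  (0,3) → (φ(0),φ(3)) = (3,6) ∈ E(G2) ✓
  (0,4) → (φ(0),φ(4)) = (6,8) ∈ E(G2) ✓
  (0,5) → (φ(0),φ(5)) = (6,10) ∈ E(G2) ✓
  (0,6) → (φ(0),φ(6)) = (0,6) ∈ E(G2) ✓
  (1,2) → (φ(1),φ(2)) = (7,9) ∈ E(G2) ✓
  (1,6) → (φ(1),φ(6)) = (0,7) ∈ E(G2) ✓
  (1,7) → (φ(1),φ(7)) = (1,7) ∈ E(G2) ✓
  (2,3) → (φ(2),φ(3)) = (3,9) ∈ E(G2) ✓
  (2,4) → (φ(2),φ(4)) = (8,9) ∈ E(G2) ✓
  (2,8) → (φ(2),φ(8)) = (5,9) ∈ E(G2) ✓
  (3,4) → (φ(3),φ(4)) = (3,8) ∈ E(G2) ✓
  (3,10) → (φ(3),φ(10)) = (2,3) ∈ E(G2) ✓
  (4,7) → (φ(4),φ(7)) = (1,8) ∈ E(G2) ✓
  (5,7) → (φ(5),φ(7)) = (1,10) ∈ E(G2) ✓
  (5,9) → (φ(5),φ(9)) = (4,10) ∈ E(G2) ✓
  (6,7) → (φ(6),φ(7)) = (0,1) ∈ E(G2) ✓
  (7,10) → (φ(7),φ(10)) = (1,2) ∈ E(G2) ✓
All 19 edges of G1 map to edges of G2, and |E(G1)| = |E(G2)| = 19, so φ is a bijection on edges as well as vertices. Hence G1 ≅ G2.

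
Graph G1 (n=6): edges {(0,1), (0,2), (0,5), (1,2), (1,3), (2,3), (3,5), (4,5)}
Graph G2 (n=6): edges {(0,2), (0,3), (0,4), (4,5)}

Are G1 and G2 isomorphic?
No, not isomorphic

The graphs are NOT isomorphic.

Counting triangles (3-cliques): G1 has 2, G2 has 0.
Triangle count is an isomorphism invariant, so differing triangle counts rule out isomorphism.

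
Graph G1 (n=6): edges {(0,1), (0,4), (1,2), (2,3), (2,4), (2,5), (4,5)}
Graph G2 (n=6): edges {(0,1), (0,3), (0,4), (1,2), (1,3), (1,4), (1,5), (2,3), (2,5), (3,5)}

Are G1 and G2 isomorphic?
No, not isomorphic

The graphs are NOT isomorphic.

Counting triangles (3-cliques): G1 has 1, G2 has 6.
Triangle count is an isomorphism invariant, so differing triangle counts rule out isomorphism.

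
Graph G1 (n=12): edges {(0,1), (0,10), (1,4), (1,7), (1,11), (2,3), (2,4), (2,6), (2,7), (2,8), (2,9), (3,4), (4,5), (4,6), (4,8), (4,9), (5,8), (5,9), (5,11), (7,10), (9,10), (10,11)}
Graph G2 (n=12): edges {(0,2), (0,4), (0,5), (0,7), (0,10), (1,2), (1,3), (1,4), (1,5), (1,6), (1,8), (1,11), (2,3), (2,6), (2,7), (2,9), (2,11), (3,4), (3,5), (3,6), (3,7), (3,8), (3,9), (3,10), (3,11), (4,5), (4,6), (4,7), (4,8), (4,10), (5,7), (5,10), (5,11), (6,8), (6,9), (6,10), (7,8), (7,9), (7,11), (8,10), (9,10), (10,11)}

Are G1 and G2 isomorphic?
No, not isomorphic

The graphs are NOT isomorphic.

Counting triangles (3-cliques): G1 has 6, G2 has 53.
Triangle count is an isomorphism invariant, so differing triangle counts rule out isomorphism.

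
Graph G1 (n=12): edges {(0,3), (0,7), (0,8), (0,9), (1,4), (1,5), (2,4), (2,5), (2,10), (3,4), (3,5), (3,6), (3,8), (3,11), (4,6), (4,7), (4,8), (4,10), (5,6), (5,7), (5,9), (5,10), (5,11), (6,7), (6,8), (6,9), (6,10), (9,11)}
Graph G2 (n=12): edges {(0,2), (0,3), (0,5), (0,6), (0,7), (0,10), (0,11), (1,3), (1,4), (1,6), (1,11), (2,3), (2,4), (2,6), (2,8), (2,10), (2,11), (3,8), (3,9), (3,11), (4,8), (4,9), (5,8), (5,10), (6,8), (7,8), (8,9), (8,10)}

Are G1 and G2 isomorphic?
Yes, isomorphic

The graphs are isomorphic.
One valid mapping φ: V(G1) → V(G2): 0→1, 1→7, 2→5, 3→3, 4→0, 5→8, 6→2, 7→6, 8→11, 9→4, 10→10, 11→9

Verify φ preserves adjacency — for each edge of G1, its image is an edge of G2:
  (0,3) → (φ(0),φ(3)) = (1,3) ∈ E(G2) ✓
  (0,7) → (φ(0),φ(7)) = (1,6) ∈ E(G2) ✓
  (0,8) → (φ(0),φ(8)) = (1,11) ∈ E(G2) ✓
  (0,9) → (φ(0),φ(9)) = (1,4) ∈ E(G2) ✓
  (1,4) → (φ(1),φ(4)) = (0,7) ∈ E(G2) ✓
  (1,5) → (φ(1),φ(5)) = (7,8) ∈ E(G2) ✓
  (2,4) → (φ(2),φ(4)) = (0,5) ∈ E(G2) ✓
  (2,5) → (φ(2),φ(5)) = (5,8) ∈ E(G2) ✓
  (2,10) → (φ(2),φ(10)) = (5,10) ∈ E(G2) ✓
  (3,4) → (φ(3),φ(4)) = (0,3) ∈ E(G2) ✓
  (3,5) → (φ(3),φ(5)) = (3,8) ∈ E(G2) ✓
  (3,6) → (φ(3),φ(6)) = (2,3) ∈ E(G2) ✓
  (3,8) → (φ(3),φ(8)) = (3,11) ∈ E(G2) ✓
  (3,11) → (φ(3),φ(11)) = (3,9) ∈ E(G2) ✓
  (4,6) → (φ(4),φ(6)) = (0,2) ∈ E(G2) ✓
  (4,7) → (φ(4),φ(7)) = (0,6) ∈ E(G2) ✓
  (4,8) → (φ(4),φ(8)) = (0,11) ∈ E(G2) ✓
  (4,10) → (φ(4),φ(10)) = (0,10) ∈ E(G2) ✓
  (5,6) → (φ(5),φ(6)) = (2,8) ∈ E(G2) ✓
  (5,7) → (φ(5),φ(7)) = (6,8) ∈ E(G2) ✓
  (5,9) → (φ(5),φ(9)) = (4,8) ∈ E(G2) ✓
  (5,10) → (φ(5),φ(10)) = (8,10) ∈ E(G2) ✓
  (5,11) → (φ(5),φ(11)) = (8,9) ∈ E(G2) ✓
  (6,7) → (φ(6),φ(7)) = (2,6) ∈ E(G2) ✓
  (6,8) → (φ(6),φ(8)) = (2,11) ∈ E(G2) ✓
  (6,9) → (φ(6),φ(9)) = (2,4) ∈ E(G2) ✓
  (6,10) → (φ(6),φ(10)) = (2,10) ∈ E(G2) ✓
  (9,11) → (φ(9),φ(11)) = (4,9) ∈ E(G2) ✓
All 28 edges of G1 map to edges of G2, and |E(G1)| = |E(G2)| = 28, so φ is a bijection on edges as well as vertices. Hence G1 ≅ G2.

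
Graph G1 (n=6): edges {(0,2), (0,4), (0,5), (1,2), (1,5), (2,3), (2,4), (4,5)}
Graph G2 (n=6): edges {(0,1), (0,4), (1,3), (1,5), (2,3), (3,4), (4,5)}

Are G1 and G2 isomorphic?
No, not isomorphic

The graphs are NOT isomorphic.

Degrees in G1: deg(0)=3, deg(1)=2, deg(2)=4, deg(3)=1, deg(4)=3, deg(5)=3.
Sorted degree sequence of G1: [4, 3, 3, 3, 2, 1].
Degrees in G2: deg(0)=2, deg(1)=3, deg(2)=1, deg(3)=3, deg(4)=3, deg(5)=2.
Sorted degree sequence of G2: [3, 3, 3, 2, 2, 1].
The (sorted) degree sequence is an isomorphism invariant, so since G1 and G2 have different degree sequences they cannot be isomorphic.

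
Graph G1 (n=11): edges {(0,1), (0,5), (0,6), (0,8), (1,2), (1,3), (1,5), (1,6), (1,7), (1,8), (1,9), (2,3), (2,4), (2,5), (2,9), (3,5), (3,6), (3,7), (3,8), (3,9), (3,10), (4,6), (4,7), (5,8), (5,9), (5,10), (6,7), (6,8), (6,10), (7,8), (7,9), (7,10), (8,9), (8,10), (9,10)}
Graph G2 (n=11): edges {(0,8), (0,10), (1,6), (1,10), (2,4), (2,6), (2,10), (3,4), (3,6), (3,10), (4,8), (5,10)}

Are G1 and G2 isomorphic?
No, not isomorphic

The graphs are NOT isomorphic.

Connected components of G1: 1 component(s) with vertex sets [[0, 1, 2, 3, 4, 5, 6, 7, 8, 9, 10]], sizes [11].
Connected components of G2: 3 component(s) with vertex sets [[7], [9], [0, 1, 2, 3, 4, 5, 6, 8, 10]], sizes [1, 1, 9].
The number of connected components (and the multiset of component sizes) is an isomorphism invariant — an isomorphism maps each component of G1 bijectively onto a component of G2. Since G1 has 1 component(s) and G2 has 3, they cannot be isomorphic.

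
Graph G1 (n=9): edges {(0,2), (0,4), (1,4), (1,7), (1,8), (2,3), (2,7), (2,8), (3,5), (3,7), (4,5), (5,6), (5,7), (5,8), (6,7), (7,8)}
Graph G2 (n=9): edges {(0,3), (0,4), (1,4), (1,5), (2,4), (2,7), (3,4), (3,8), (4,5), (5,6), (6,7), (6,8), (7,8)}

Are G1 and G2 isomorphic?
No, not isomorphic

The graphs are NOT isomorphic.

Degrees in G1: deg(0)=2, deg(1)=3, deg(2)=4, deg(3)=3, deg(4)=3, deg(5)=5, deg(6)=2, deg(7)=6, deg(8)=4.
Sorted degree sequence of G1: [6, 5, 4, 4, 3, 3, 3, 2, 2].
Degrees in G2: deg(0)=2, deg(1)=2, deg(2)=2, deg(3)=3, deg(4)=5, deg(5)=3, deg(6)=3, deg(7)=3, deg(8)=3.
Sorted degree sequence of G2: [5, 3, 3, 3, 3, 3, 2, 2, 2].
The (sorted) degree sequence is an isomorphism invariant, so since G1 and G2 have different degree sequences they cannot be isomorphic.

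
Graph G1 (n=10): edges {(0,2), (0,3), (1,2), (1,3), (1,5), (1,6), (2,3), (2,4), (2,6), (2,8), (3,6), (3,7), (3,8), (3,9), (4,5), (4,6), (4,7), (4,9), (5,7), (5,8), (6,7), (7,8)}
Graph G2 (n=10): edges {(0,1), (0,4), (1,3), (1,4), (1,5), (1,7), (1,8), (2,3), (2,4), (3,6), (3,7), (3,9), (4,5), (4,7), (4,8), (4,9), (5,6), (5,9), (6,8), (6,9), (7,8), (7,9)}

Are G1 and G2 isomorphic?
Yes, isomorphic

The graphs are isomorphic.
One valid mapping φ: V(G1) → V(G2): 0→0, 1→8, 2→1, 3→4, 4→3, 5→6, 6→7, 7→9, 8→5, 9→2

Verify φ preserves adjacency — for each edge of G1, its image is an edge of G2:
  (0,2) → (φ(0),φ(2)) = (0,1) ∈ E(G2) ✓
  (0,3) → (φ(0),φ(3)) = (0,4) ∈ E(G2) ✓
  (1,2) → (φ(1),φ(2)) = (1,8) ∈ E(G2) ✓
  (1,3) → (φ(1),φ(3)) = (4,8) ∈ E(G2) ✓
  (1,5) → (φ(1),φ(5)) = (6,8) ∈ E(G2) ✓
  (1,6) → (φ(1),φ(6)) = (7,8) ∈ E(G2) ✓
  (2,3) → (φ(2),φ(3)) = (1,4) ∈ E(G2) ✓
  (2,4) → (φ(2),φ(4)) = (1,3) ∈ E(G2) ✓
  (2,6) → (φ(2),φ(6)) = (1,7) ∈ E(G2) ✓
  (2,8) → (φ(2),φ(8)) = (1,5) ∈ E(G2) ✓
  (3,6) → (φ(3),φ(6)) = (4,7) ∈ E(G2) ✓
  (3,7) → (φ(3),φ(7)) = (4,9) ∈ E(G2) ✓
  (3,8) → (φ(3),φ(8)) = (4,5) ∈ E(G2) ✓
  (3,9) → (φ(3),φ(9)) = (2,4) ∈ E(G2) ✓
  (4,5) → (φ(4),φ(5)) = (3,6) ∈ E(G2) ✓
  (4,6) → (φ(4),φ(6)) = (3,7) ∈ E(G2) ✓
  (4,7) → (φ(4),φ(7)) = (3,9) ∈ E(G2) ✓
  (4,9) → (φ(4),φ(9)) = (2,3) ∈ E(G2) ✓
  (5,7) → (φ(5),φ(7)) = (6,9) ∈ E(G2) ✓
  (5,8) → (φ(5),φ(8)) = (5,6) ∈ E(G2) ✓
  (6,7) → (φ(6),φ(7)) = (7,9) ∈ E(G2) ✓
  (7,8) → (φ(7),φ(8)) = (5,9) ∈ E(G2) ✓
All 22 edges of G1 map to edges of G2, and |E(G1)| = |E(G2)| = 22, so φ is a bijection on edges as well as vertices. Hence G1 ≅ G2.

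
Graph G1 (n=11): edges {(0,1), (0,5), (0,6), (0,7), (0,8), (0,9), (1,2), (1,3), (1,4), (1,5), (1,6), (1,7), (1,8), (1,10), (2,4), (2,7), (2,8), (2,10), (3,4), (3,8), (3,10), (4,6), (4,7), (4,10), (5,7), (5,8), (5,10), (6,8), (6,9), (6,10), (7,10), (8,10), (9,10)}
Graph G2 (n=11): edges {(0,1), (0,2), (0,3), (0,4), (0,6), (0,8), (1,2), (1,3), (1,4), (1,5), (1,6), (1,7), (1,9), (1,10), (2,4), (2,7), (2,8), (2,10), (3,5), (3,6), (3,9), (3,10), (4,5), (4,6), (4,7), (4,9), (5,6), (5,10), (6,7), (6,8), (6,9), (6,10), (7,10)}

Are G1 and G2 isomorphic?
Yes, isomorphic

The graphs are isomorphic.
One valid mapping φ: V(G1) → V(G2): 0→2, 1→1, 2→5, 3→9, 4→3, 5→7, 6→0, 7→10, 8→4, 9→8, 10→6

Verify φ preserves adjacency — for each edge of G1, its image is an edge of G2:
  (0,1) → (φ(0),φ(1)) = (1,2) ∈ E(G2) ✓
  (0,5) → (φ(0),φ(5)) = (2,7) ∈ E(G2) ✓
  (0,6) → (φ(0),φ(6)) = (0,2) ∈ E(G2) ✓
  (0,7) → (φ(0),φ(7)) = (2,10) ∈ E(G2) ✓
  (0,8) → (φ(0),φ(8)) = (2,4) ∈ E(G2) ✓
  (0,9) → (φ(0),φ(9)) = (2,8) ∈ E(G2) ✓
  (1,2) → (φ(1),φ(2)) = (1,5) ∈ E(G2) ✓
  (1,3) → (φ(1),φ(3)) = (1,9) ∈ E(G2) ✓
  (1,4) → (φ(1),φ(4)) = (1,3) ∈ E(G2) ✓
  (1,5) → (φ(1),φ(5)) = (1,7) ∈ E(G2) ✓
  (1,6) → (φ(1),φ(6)) = (0,1) ∈ E(G2) ✓
  (1,7) → (φ(1),φ(7)) = (1,10) ∈ E(G2) ✓
  (1,8) → (φ(1),φ(8)) = (1,4) ∈ E(G2) ✓
  (1,10) → (φ(1),φ(10)) = (1,6) ∈ E(G2) ✓
  (2,4) → (φ(2),φ(4)) = (3,5) ∈ E(G2) ✓
  (2,7) → (φ(2),φ(7)) = (5,10) ∈ E(G2) ✓
  (2,8) → (φ(2),φ(8)) = (4,5) ∈ E(G2) ✓
  (2,10) → (φ(2),φ(10)) = (5,6) ∈ E(G2) ✓
  (3,4) → (φ(3),φ(4)) = (3,9) ∈ E(G2) ✓
  (3,8) → (φ(3),φ(8)) = (4,9) ∈ E(G2) ✓
  (3,10) → (φ(3),φ(10)) = (6,9) ∈ E(G2) ✓
  (4,6) → (φ(4),φ(6)) = (0,3) ∈ E(G2) ✓
  (4,7) → (φ(4),φ(7)) = (3,10) ∈ E(G2) ✓
  (4,10) → (φ(4),φ(10)) = (3,6) ∈ E(G2) ✓
  (5,7) → (φ(5),φ(7)) = (7,10) ∈ E(G2) ✓
  (5,8) → (φ(5),φ(8)) = (4,7) ∈ E(G2) ✓
  (5,10) → (φ(5),φ(10)) = (6,7) ∈ E(G2) ✓
  (6,8) → (φ(6),φ(8)) = (0,4) ∈ E(G2) ✓
  (6,9) → (φ(6),φ(9)) = (0,8) ∈ E(G2) ✓
  (6,10) → (φ(6),φ(10)) = (0,6) ∈ E(G2) ✓
  (7,10) → (φ(7),φ(10)) = (6,10) ∈ E(G2) ✓
  (8,10) → (φ(8),φ(10)) = (4,6) ∈ E(G2) ✓
  (9,10) → (φ(9),φ(10)) = (6,8) ∈ E(G2) ✓
All 33 edges of G1 map to edges of G2, and |E(G1)| = |E(G2)| = 33, so φ is a bijection on edges as well as vertices. Hence G1 ≅ G2.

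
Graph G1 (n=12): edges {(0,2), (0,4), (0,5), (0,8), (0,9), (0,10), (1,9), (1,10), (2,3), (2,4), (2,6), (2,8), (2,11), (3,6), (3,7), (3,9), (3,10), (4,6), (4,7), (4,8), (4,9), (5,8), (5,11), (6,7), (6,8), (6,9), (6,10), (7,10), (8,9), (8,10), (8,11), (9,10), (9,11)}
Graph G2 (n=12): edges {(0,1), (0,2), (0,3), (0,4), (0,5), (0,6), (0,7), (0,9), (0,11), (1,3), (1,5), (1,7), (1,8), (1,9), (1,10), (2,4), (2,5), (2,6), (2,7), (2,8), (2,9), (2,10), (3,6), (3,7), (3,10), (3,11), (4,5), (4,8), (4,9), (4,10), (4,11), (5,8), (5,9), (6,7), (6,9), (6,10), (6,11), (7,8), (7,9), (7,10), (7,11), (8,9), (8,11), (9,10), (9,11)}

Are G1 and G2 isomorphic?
No, not isomorphic

The graphs are NOT isomorphic.

Counting triangles (3-cliques): G1 has 30, G2 has 67.
Triangle count is an isomorphism invariant, so differing triangle counts rule out isomorphism.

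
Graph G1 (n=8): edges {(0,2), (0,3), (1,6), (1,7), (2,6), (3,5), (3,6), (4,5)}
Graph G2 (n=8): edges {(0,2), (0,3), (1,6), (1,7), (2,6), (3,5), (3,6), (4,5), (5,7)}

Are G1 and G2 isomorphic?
No, not isomorphic

The graphs are NOT isomorphic.

Counting edges: G1 has 8 edge(s); G2 has 9 edge(s).
Edge count is an isomorphism invariant (a bijection on vertices induces a bijection on edges), so differing edge counts rule out isomorphism.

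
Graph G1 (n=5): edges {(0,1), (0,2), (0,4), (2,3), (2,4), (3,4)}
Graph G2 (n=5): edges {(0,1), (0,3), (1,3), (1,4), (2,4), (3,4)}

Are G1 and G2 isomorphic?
Yes, isomorphic

The graphs are isomorphic.
One valid mapping φ: V(G1) → V(G2): 0→4, 1→2, 2→1, 3→0, 4→3

Verify φ preserves adjacency — for each edge of G1, its image is an edge of G2:
  (0,1) → (φ(0),φ(1)) = (2,4) ∈ E(G2) ✓
  (0,2) → (φ(0),φ(2)) = (1,4) ∈ E(G2) ✓
  (0,4) → (φ(0),φ(4)) = (3,4) ∈ E(G2) ✓
  (2,3) → (φ(2),φ(3)) = (0,1) ∈ E(G2) ✓
  (2,4) → (φ(2),φ(4)) = (1,3) ∈ E(G2) ✓
  (3,4) → (φ(3),φ(4)) = (0,3) ∈ E(G2) ✓
All 6 edges of G1 map to edges of G2, and |E(G1)| = |E(G2)| = 6, so φ is a bijection on edges as well as vertices. Hence G1 ≅ G2.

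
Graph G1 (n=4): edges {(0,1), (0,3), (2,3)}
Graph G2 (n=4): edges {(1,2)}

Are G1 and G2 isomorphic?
No, not isomorphic

The graphs are NOT isomorphic.

Degrees in G1: deg(0)=2, deg(1)=1, deg(2)=1, deg(3)=2.
Sorted degree sequence of G1: [2, 2, 1, 1].
Degrees in G2: deg(0)=0, deg(1)=1, deg(2)=1, deg(3)=0.
Sorted degree sequence of G2: [1, 1, 0, 0].
The (sorted) degree sequence is an isomorphism invariant, so since G1 and G2 have different degree sequences they cannot be isomorphic.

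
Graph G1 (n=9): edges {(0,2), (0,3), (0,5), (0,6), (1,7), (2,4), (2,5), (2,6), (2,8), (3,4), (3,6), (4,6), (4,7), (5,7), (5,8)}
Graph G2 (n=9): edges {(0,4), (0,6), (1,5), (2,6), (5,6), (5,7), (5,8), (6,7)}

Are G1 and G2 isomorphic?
No, not isomorphic

The graphs are NOT isomorphic.

Connected components of G1: 1 component(s) with vertex sets [[0, 1, 2, 3, 4, 5, 6, 7, 8]], sizes [9].
Connected components of G2: 2 component(s) with vertex sets [[3], [0, 1, 2, 4, 5, 6, 7, 8]], sizes [1, 8].
The number of connected components (and the multiset of component sizes) is an isomorphism invariant — an isomorphism maps each component of G1 bijectively onto a component of G2. Since G1 has 1 component(s) and G2 has 2, they cannot be isomorphic.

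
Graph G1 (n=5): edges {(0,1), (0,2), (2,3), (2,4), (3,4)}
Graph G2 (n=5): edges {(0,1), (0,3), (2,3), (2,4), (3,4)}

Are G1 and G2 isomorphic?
Yes, isomorphic

The graphs are isomorphic.
One valid mapping φ: V(G1) → V(G2): 0→0, 1→1, 2→3, 3→4, 4→2

Verify φ preserves adjacency — for each edge of G1, its image is an edge of G2:
  (0,1) → (φ(0),φ(1)) = (0,1) ∈ E(G2) ✓
  (0,2) → (φ(0),φ(2)) = (0,3) ∈ E(G2) ✓
  (2,3) → (φ(2),φ(3)) = (3,4) ∈ E(G2) ✓
  (2,4) → (φ(2),φ(4)) = (2,3) ∈ E(G2) ✓
  (3,4) → (φ(3),φ(4)) = (2,4) ∈ E(G2) ✓
All 5 edges of G1 map to edges of G2, and |E(G1)| = |E(G2)| = 5, so φ is a bijection on edges as well as vertices. Hence G1 ≅ G2.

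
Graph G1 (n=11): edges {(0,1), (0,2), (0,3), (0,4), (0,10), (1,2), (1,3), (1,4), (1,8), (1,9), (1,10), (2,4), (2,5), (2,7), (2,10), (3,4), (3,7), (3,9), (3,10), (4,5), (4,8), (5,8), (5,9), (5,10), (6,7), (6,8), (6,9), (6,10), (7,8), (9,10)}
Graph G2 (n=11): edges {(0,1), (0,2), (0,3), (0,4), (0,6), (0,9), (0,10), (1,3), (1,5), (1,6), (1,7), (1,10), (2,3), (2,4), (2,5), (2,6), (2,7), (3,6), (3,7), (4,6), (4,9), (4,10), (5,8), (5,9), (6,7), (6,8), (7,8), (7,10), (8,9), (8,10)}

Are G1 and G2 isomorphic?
Yes, isomorphic

The graphs are isomorphic.
One valid mapping φ: V(G1) → V(G2): 0→3, 1→6, 2→1, 3→2, 4→7, 5→10, 6→9, 7→5, 8→8, 9→4, 10→0

Verify φ preserves adjacency — for each edge of G1, its image is an edge of G2:
  (0,1) → (φ(0),φ(1)) = (3,6) ∈ E(G2) ✓
  (0,2) → (φ(0),φ(2)) = (1,3) ∈ E(G2) ✓
  (0,3) → (φ(0),φ(3)) = (2,3) ∈ E(G2) ✓
  (0,4) → (φ(0),φ(4)) = (3,7) ∈ E(G2) ✓
  (0,10) → (φ(0),φ(10)) = (0,3) ∈ E(G2) ✓
  (1,2) → (φ(1),φ(2)) = (1,6) ∈ E(G2) ✓
  (1,3) → (φ(1),φ(3)) = (2,6) ∈ E(G2) ✓
  (1,4) → (φ(1),φ(4)) = (6,7) ∈ E(G2) ✓
  (1,8) → (φ(1),φ(8)) = (6,8) ∈ E(G2) ✓
  (1,9) → (φ(1),φ(9)) = (4,6) ∈ E(G2) ✓
  (1,10) → (φ(1),φ(10)) = (0,6) ∈ E(G2) ✓
  (2,4) → (φ(2),φ(4)) = (1,7) ∈ E(G2) ✓
  (2,5) → (φ(2),φ(5)) = (1,10) ∈ E(G2) ✓
  (2,7) → (φ(2),φ(7)) = (1,5) ∈ E(G2) ✓
  (2,10) → (φ(2),φ(10)) = (0,1) ∈ E(G2) ✓
  (3,4) → (φ(3),φ(4)) = (2,7) ∈ E(G2) ✓
  (3,7) → (φ(3),φ(7)) = (2,5) ∈ E(G2) ✓
  (3,9) → (φ(3),φ(9)) = (2,4) ∈ E(G2) ✓
  (3,10) → (φ(3),φ(10)) = (0,2) ∈ E(G2) ✓
  (4,5) → (φ(4),φ(5)) = (7,10) ∈ E(G2) ✓
  (4,8) → (φ(4),φ(8)) = (7,8) ∈ E(G2) ✓
  (5,8) → (φ(5),φ(8)) = (8,10) ∈ E(G2) ✓
  (5,9) → (φ(5),φ(9)) = (4,10) ∈ E(G2) ✓
  (5,10) → (φ(5),φ(10)) = (0,10) ∈ E(G2) ✓
  (6,7) → (φ(6),φ(7)) = (5,9) ∈ E(G2) ✓
  (6,8) → (φ(6),φ(8)) = (8,9) ∈ E(G2) ✓
  (6,9) → (φ(6),φ(9)) = (4,9) ∈ E(G2) ✓
  (6,10) → (φ(6),φ(10)) = (0,9) ∈ E(G2) ✓
  (7,8) → (φ(7),φ(8)) = (5,8) ∈ E(G2) ✓
  (9,10) → (φ(9),φ(10)) = (0,4) ∈ E(G2) ✓
All 30 edges of G1 map to edges of G2, and |E(G1)| = |E(G2)| = 30, so φ is a bijection on edges as well as vertices. Hence G1 ≅ G2.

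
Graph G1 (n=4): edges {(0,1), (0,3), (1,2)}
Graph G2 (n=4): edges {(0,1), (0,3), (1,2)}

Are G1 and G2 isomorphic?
Yes, isomorphic

The graphs are isomorphic.
One valid mapping φ: V(G1) → V(G2): 0→1, 1→0, 2→3, 3→2

Verify φ preserves adjacency — for each edge of G1, its image is an edge of G2:
  (0,1) → (φ(0),φ(1)) = (0,1) ∈ E(G2) ✓
  (0,3) → (φ(0),φ(3)) = (1,2) ∈ E(G2) ✓
  (1,2) → (φ(1),φ(2)) = (0,3) ∈ E(G2) ✓
All 3 edges of G1 map to edges of G2, and |E(G1)| = |E(G2)| = 3, so φ is a bijection on edges as well as vertices. Hence G1 ≅ G2.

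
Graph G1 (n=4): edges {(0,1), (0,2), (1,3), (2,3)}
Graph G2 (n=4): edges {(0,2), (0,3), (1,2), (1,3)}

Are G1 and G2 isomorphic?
Yes, isomorphic

The graphs are isomorphic.
One valid mapping φ: V(G1) → V(G2): 0→1, 1→2, 2→3, 3→0

Verify φ preserves adjacency — for each edge of G1, its image is an edge of G2:
  (0,1) → (φ(0),φ(1)) = (1,2) ∈ E(G2) ✓
  (0,2) → (φ(0),φ(2)) = (1,3) ∈ E(G2) ✓
  (1,3) → (φ(1),φ(3)) = (0,2) ∈ E(G2) ✓
  (2,3) → (φ(2),φ(3)) = (0,3) ∈ E(G2) ✓
All 4 edges of G1 map to edges of G2, and |E(G1)| = |E(G2)| = 4, so φ is a bijection on edges as well as vertices. Hence G1 ≅ G2.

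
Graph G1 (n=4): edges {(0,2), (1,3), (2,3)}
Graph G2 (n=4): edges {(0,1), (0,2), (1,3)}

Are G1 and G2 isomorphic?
Yes, isomorphic

The graphs are isomorphic.
One valid mapping φ: V(G1) → V(G2): 0→3, 1→2, 2→1, 3→0

Verify φ preserves adjacency — for each edge of G1, its image is an edge of G2:
  (0,2) → (φ(0),φ(2)) = (1,3) ∈ E(G2) ✓
  (1,3) → (φ(1),φ(3)) = (0,2) ∈ E(G2) ✓
  (2,3) → (φ(2),φ(3)) = (0,1) ∈ E(G2) ✓
All 3 edges of G1 map to edges of G2, and |E(G1)| = |E(G2)| = 3, so φ is a bijection on edges as well as vertices. Hence G1 ≅ G2.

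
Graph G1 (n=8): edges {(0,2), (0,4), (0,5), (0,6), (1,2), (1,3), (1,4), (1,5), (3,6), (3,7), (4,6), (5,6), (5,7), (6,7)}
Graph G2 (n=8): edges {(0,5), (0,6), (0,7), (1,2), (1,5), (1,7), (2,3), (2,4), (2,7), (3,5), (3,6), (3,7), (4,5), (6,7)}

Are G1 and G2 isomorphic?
Yes, isomorphic

The graphs are isomorphic.
One valid mapping φ: V(G1) → V(G2): 0→2, 1→5, 2→4, 3→0, 4→1, 5→3, 6→7, 7→6

Verify φ preserves adjacency — for each edge of G1, its image is an edge of G2:
  (0,2) → (φ(0),φ(2)) = (2,4) ∈ E(G2) ✓
  (0,4) → (φ(0),φ(4)) = (1,2) ∈ E(G2) ✓
  (0,5) → (φ(0),φ(5)) = (2,3) ∈ E(G2) ✓
  (0,6) → (φ(0),φ(6)) = (2,7) ∈ E(G2) ✓
  (1,2) → (φ(1),φ(2)) = (4,5) ∈ E(G2) ✓
  (1,3) → (φ(1),φ(3)) = (0,5) ∈ E(G2) ✓
  (1,4) → (φ(1),φ(4)) = (1,5) ∈ E(G2) ✓
  (1,5) → (φ(1),φ(5)) = (3,5) ∈ E(G2) ✓
  (3,6) → (φ(3),φ(6)) = (0,7) ∈ E(G2) ✓
  (3,7) → (φ(3),φ(7)) = (0,6) ∈ E(G2) ✓
  (4,6) → (φ(4),φ(6)) = (1,7) ∈ E(G2) ✓
  (5,6) → (φ(5),φ(6)) = (3,7) ∈ E(G2) ✓
  (5,7) → (φ(5),φ(7)) = (3,6) ∈ E(G2) ✓
  (6,7) → (φ(6),φ(7)) = (6,7) ∈ E(G2) ✓
All 14 edges of G1 map to edges of G2, and |E(G1)| = |E(G2)| = 14, so φ is a bijection on edges as well as vertices. Hence G1 ≅ G2.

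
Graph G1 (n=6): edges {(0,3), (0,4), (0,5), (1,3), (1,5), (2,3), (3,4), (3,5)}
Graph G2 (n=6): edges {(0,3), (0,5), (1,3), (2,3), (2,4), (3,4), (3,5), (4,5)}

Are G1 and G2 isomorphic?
Yes, isomorphic

The graphs are isomorphic.
One valid mapping φ: V(G1) → V(G2): 0→5, 1→2, 2→1, 3→3, 4→0, 5→4

Verify φ preserves adjacency — for each edge of G1, its image is an edge of G2:
  (0,3) → (φ(0),φ(3)) = (3,5) ∈ E(G2) ✓
  (0,4) → (φ(0),φ(4)) = (0,5) ∈ E(G2) ✓
  (0,5) → (φ(0),φ(5)) = (4,5) ∈ E(G2) ✓
  (1,3) → (φ(1),φ(3)) = (2,3) ∈ E(G2) ✓
  (1,5) → (φ(1),φ(5)) = (2,4) ∈ E(G2) ✓
  (2,3) → (φ(2),φ(3)) = (1,3) ∈ E(G2) ✓
  (3,4) → (φ(3),φ(4)) = (0,3) ∈ E(G2) ✓
  (3,5) → (φ(3),φ(5)) = (3,4) ∈ E(G2) ✓
All 8 edges of G1 map to edges of G2, and |E(G1)| = |E(G2)| = 8, so φ is a bijection on edges as well as vertices. Hence G1 ≅ G2.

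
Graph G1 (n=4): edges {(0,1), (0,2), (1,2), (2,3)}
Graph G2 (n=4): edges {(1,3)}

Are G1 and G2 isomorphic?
No, not isomorphic

The graphs are NOT isomorphic.

Connected components of G1: 1 component(s) with vertex sets [[0, 1, 2, 3]], sizes [4].
Connected components of G2: 3 component(s) with vertex sets [[0], [2], [1, 3]], sizes [1, 1, 2].
The number of connected components (and the multiset of component sizes) is an isomorphism invariant — an isomorphism maps each component of G1 bijectively onto a component of G2. Since G1 has 1 component(s) and G2 has 3, they cannot be isomorphic.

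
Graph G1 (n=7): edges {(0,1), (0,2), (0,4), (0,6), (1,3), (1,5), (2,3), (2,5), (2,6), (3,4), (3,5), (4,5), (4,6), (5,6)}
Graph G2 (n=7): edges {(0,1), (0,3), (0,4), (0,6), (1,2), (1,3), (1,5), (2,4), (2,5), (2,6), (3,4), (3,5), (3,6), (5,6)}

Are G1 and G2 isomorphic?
Yes, isomorphic

The graphs are isomorphic.
One valid mapping φ: V(G1) → V(G2): 0→2, 1→4, 2→6, 3→0, 4→1, 5→3, 6→5

Verify φ preserves adjacency — for each edge of G1, its image is an edge of G2:
  (0,1) → (φ(0),φ(1)) = (2,4) ∈ E(G2) ✓
  (0,2) → (φ(0),φ(2)) = (2,6) ∈ E(G2) ✓
  (0,4) → (φ(0),φ(4)) = (1,2) ∈ E(G2) ✓
  (0,6) → (φ(0),φ(6)) = (2,5) ∈ E(G2) ✓
  (1,3) → (φ(1),φ(3)) = (0,4) ∈ E(G2) ✓
  (1,5) → (φ(1),φ(5)) = (3,4) ∈ E(G2) ✓
  (2,3) → (φ(2),φ(3)) = (0,6) ∈ E(G2) ✓
  (2,5) → (φ(2),φ(5)) = (3,6) ∈ E(G2) ✓
  (2,6) → (φ(2),φ(6)) = (5,6) ∈ E(G2) ✓
  (3,4) → (φ(3),φ(4)) = (0,1) ∈ E(G2) ✓
  (3,5) → (φ(3),φ(5)) = (0,3) ∈ E(G2) ✓
  (4,5) → (φ(4),φ(5)) = (1,3) ∈ E(G2) ✓
  (4,6) → (φ(4),φ(6)) = (1,5) ∈ E(G2) ✓
  (5,6) → (φ(5),φ(6)) = (3,5) ∈ E(G2) ✓
All 14 edges of G1 map to edges of G2, and |E(G1)| = |E(G2)| = 14, so φ is a bijection on edges as well as vertices. Hence G1 ≅ G2.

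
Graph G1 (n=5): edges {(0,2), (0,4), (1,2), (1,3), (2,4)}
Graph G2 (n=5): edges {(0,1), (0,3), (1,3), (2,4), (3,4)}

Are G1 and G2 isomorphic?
Yes, isomorphic

The graphs are isomorphic.
One valid mapping φ: V(G1) → V(G2): 0→1, 1→4, 2→3, 3→2, 4→0

Verify φ preserves adjacency — for each edge of G1, its image is an edge of G2:
  (0,2) → (φ(0),φ(2)) = (1,3) ∈ E(G2) ✓
  (0,4) → (φ(0),φ(4)) = (0,1) ∈ E(G2) ✓
  (1,2) → (φ(1),φ(2)) = (3,4) ∈ E(G2) ✓
  (1,3) → (φ(1),φ(3)) = (2,4) ∈ E(G2) ✓
  (2,4) → (φ(2),φ(4)) = (0,3) ∈ E(G2) ✓
All 5 edges of G1 map to edges of G2, and |E(G1)| = |E(G2)| = 5, so φ is a bijection on edges as well as vertices. Hence G1 ≅ G2.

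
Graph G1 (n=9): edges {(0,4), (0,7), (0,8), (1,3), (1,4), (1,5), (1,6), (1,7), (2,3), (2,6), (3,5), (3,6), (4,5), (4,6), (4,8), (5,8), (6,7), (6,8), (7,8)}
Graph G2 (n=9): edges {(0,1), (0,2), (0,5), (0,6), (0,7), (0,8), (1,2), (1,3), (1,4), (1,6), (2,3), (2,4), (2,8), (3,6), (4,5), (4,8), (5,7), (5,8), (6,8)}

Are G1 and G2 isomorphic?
Yes, isomorphic

The graphs are isomorphic.
One valid mapping φ: V(G1) → V(G2): 0→3, 1→8, 2→7, 3→5, 4→2, 5→4, 6→0, 7→6, 8→1

Verify φ preserves adjacency — for each edge of G1, its image is an edge of G2:
  (0,4) → (φ(0),φ(4)) = (2,3) ∈ E(G2) ✓
  (0,7) → (φ(0),φ(7)) = (3,6) ∈ E(G2) ✓
  (0,8) → (φ(0),φ(8)) = (1,3) ∈ E(G2) ✓
  (1,3) → (φ(1),φ(3)) = (5,8) ∈ E(G2) ✓
  (1,4) → (φ(1),φ(4)) = (2,8) ∈ E(G2) ✓
  (1,5) → (φ(1),φ(5)) = (4,8) ∈ E(G2) ✓
  (1,6) → (φ(1),φ(6)) = (0,8) ∈ E(G2) ✓
  (1,7) → (φ(1),φ(7)) = (6,8) ∈ E(G2) ✓
  (2,3) → (φ(2),φ(3)) = (5,7) ∈ E(G2) ✓
  (2,6) → (φ(2),φ(6)) = (0,7) ∈ E(G2) ✓
  (3,5) → (φ(3),φ(5)) = (4,5) ∈ E(G2) ✓
  (3,6) → (φ(3),φ(6)) = (0,5) ∈ E(G2) ✓
  (4,5) → (φ(4),φ(5)) = (2,4) ∈ E(G2) ✓
  (4,6) → (φ(4),φ(6)) = (0,2) ∈ E(G2) ✓
  (4,8) → (φ(4),φ(8)) = (1,2) ∈ E(G2) ✓
  (5,8) → (φ(5),φ(8)) = (1,4) ∈ E(G2) ✓
  (6,7) → (φ(6),φ(7)) = (0,6) ∈ E(G2) ✓
  (6,8) → (φ(6),φ(8)) = (0,1) ∈ E(G2) ✓
  (7,8) → (φ(7),φ(8)) = (1,6) ∈ E(G2) ✓
All 19 edges of G1 map to edges of G2, and |E(G1)| = |E(G2)| = 19, so φ is a bijection on edges as well as vertices. Hence G1 ≅ G2.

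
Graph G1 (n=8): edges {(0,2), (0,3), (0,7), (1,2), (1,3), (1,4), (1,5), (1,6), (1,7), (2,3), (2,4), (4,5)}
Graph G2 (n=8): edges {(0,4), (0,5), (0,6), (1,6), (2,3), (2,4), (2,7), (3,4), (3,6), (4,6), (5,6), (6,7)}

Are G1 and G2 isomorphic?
Yes, isomorphic

The graphs are isomorphic.
One valid mapping φ: V(G1) → V(G2): 0→2, 1→6, 2→4, 3→3, 4→0, 5→5, 6→1, 7→7

Verify φ preserves adjacency — for each edge of G1, its image is an edge of G2:
  (0,2) → (φ(0),φ(2)) = (2,4) ∈ E(G2) ✓
  (0,3) → (φ(0),φ(3)) = (2,3) ∈ E(G2) ✓
  (0,7) → (φ(0),φ(7)) = (2,7) ∈ E(G2) ✓
  (1,2) → (φ(1),φ(2)) = (4,6) ∈ E(G2) ✓
  (1,3) → (φ(1),φ(3)) = (3,6) ∈ E(G2) ✓
  (1,4) → (φ(1),φ(4)) = (0,6) ∈ E(G2) ✓
  (1,5) → (φ(1),φ(5)) = (5,6) ∈ E(G2) ✓
  (1,6) → (φ(1),φ(6)) = (1,6) ∈ E(G2) ✓
  (1,7) → (φ(1),φ(7)) = (6,7) ∈ E(G2) ✓
  (2,3) → (φ(2),φ(3)) = (3,4) ∈ E(G2) ✓
  (2,4) → (φ(2),φ(4)) = (0,4) ∈ E(G2) ✓
  (4,5) → (φ(4),φ(5)) = (0,5) ∈ E(G2) ✓
All 12 edges of G1 map to edges of G2, and |E(G1)| = |E(G2)| = 12, so φ is a bijection on edges as well as vertices. Hence G1 ≅ G2.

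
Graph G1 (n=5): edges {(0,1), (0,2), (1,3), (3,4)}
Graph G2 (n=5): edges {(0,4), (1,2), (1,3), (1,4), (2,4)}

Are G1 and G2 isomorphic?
No, not isomorphic

The graphs are NOT isomorphic.

Counting triangles (3-cliques): G1 has 0, G2 has 1.
Triangle count is an isomorphism invariant, so differing triangle counts rule out isomorphism.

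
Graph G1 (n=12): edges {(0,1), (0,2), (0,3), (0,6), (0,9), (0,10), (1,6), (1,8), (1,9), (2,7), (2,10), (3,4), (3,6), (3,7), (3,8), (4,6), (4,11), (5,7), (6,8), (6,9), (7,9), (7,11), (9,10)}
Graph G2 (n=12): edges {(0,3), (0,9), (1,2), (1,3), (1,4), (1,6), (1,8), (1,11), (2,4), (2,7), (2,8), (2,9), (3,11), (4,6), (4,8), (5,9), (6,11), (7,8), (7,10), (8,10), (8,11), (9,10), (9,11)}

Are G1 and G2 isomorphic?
Yes, isomorphic

The graphs are isomorphic.
One valid mapping φ: V(G1) → V(G2): 0→8, 1→4, 2→10, 3→11, 4→3, 5→5, 6→1, 7→9, 8→6, 9→2, 10→7, 11→0

Verify φ preserves adjacency — for each edge of G1, its image is an edge of G2:
  (0,1) → (φ(0),φ(1)) = (4,8) ∈ E(G2) ✓
  (0,2) → (φ(0),φ(2)) = (8,10) ∈ E(G2) ✓
  (0,3) → (φ(0),φ(3)) = (8,11) ∈ E(G2) ✓
  (0,6) → (φ(0),φ(6)) = (1,8) ∈ E(G2) ✓
  (0,9) → (φ(0),φ(9)) = (2,8) ∈ E(G2) ✓
  (0,10) → (φ(0),φ(10)) = (7,8) ∈ E(G2) ✓
  (1,6) → (φ(1),φ(6)) = (1,4) ∈ E(G2) ✓
  (1,8) → (φ(1),φ(8)) = (4,6) ∈ E(G2) ✓
  (1,9) → (φ(1),φ(9)) = (2,4) ∈ E(G2) ✓
  (2,7) → (φ(2),φ(7)) = (9,10) ∈ E(G2) ✓
  (2,10) → (φ(2),φ(10)) = (7,10) ∈ E(G2) ✓
  (3,4) → (φ(3),φ(4)) = (3,11) ∈ E(G2) ✓
  (3,6) → (φ(3),φ(6)) = (1,11) ∈ E(G2) ✓
  (3,7) → (φ(3),φ(7)) = (9,11) ∈ E(G2) ✓
  (3,8) → (φ(3),φ(8)) = (6,11) ∈ E(G2) ✓
  (4,6) → (φ(4),φ(6)) = (1,3) ∈ E(G2) ✓
  (4,11) → (φ(4),φ(11)) = (0,3) ∈ E(G2) ✓
  (5,7) → (φ(5),φ(7)) = (5,9) ∈ E(G2) ✓
  (6,8) → (φ(6),φ(8)) = (1,6) ∈ E(G2) ✓
  (6,9) → (φ(6),φ(9)) = (1,2) ∈ E(G2) ✓
  (7,9) → (φ(7),φ(9)) = (2,9) ∈ E(G2) ✓
  (7,11) → (φ(7),φ(11)) = (0,9) ∈ E(G2) ✓
  (9,10) → (φ(9),φ(10)) = (2,7) ∈ E(G2) ✓
All 23 edges of G1 map to edges of G2, and |E(G1)| = |E(G2)| = 23, so φ is a bijection on edges as well as vertices. Hence G1 ≅ G2.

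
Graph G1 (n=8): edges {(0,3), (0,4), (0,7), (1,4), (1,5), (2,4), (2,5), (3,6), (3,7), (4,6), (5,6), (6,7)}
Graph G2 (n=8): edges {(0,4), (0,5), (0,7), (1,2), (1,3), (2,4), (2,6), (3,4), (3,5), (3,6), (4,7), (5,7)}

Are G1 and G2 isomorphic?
Yes, isomorphic

The graphs are isomorphic.
One valid mapping φ: V(G1) → V(G2): 0→5, 1→1, 2→6, 3→7, 4→3, 5→2, 6→4, 7→0

Verify φ preserves adjacency — for each edge of G1, its image is an edge of G2:
  (0,3) → (φ(0),φ(3)) = (5,7) ∈ E(G2) ✓
  (0,4) → (φ(0),φ(4)) = (3,5) ∈ E(G2) ✓
  (0,7) → (φ(0),φ(7)) = (0,5) ∈ E(G2) ✓
  (1,4) → (φ(1),φ(4)) = (1,3) ∈ E(G2) ✓
  (1,5) → (φ(1),φ(5)) = (1,2) ∈ E(G2) ✓
  (2,4) → (φ(2),φ(4)) = (3,6) ∈ E(G2) ✓
  (2,5) → (φ(2),φ(5)) = (2,6) ∈ E(G2) ✓
  (3,6) → (φ(3),φ(6)) = (4,7) ∈ E(G2) ✓
  (3,7) → (φ(3),φ(7)) = (0,7) ∈ E(G2) ✓
  (4,6) → (φ(4),φ(6)) = (3,4) ∈ E(G2) ✓
  (5,6) → (φ(5),φ(6)) = (2,4) ∈ E(G2) ✓
  (6,7) → (φ(6),φ(7)) = (0,4) ∈ E(G2) ✓
All 12 edges of G1 map to edges of G2, and |E(G1)| = |E(G2)| = 12, so φ is a bijection on edges as well as vertices. Hence G1 ≅ G2.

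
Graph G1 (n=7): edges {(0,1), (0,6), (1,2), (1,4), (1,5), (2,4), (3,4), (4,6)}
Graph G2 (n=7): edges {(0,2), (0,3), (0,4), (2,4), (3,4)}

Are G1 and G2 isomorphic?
No, not isomorphic

The graphs are NOT isomorphic.

Connected components of G1: 1 component(s) with vertex sets [[0, 1, 2, 3, 4, 5, 6]], sizes [7].
Connected components of G2: 4 component(s) with vertex sets [[1], [5], [6], [0, 2, 3, 4]], sizes [1, 1, 1, 4].
The number of connected components (and the multiset of component sizes) is an isomorphism invariant — an isomorphism maps each component of G1 bijectively onto a component of G2. Since G1 has 1 component(s) and G2 has 4, they cannot be isomorphic.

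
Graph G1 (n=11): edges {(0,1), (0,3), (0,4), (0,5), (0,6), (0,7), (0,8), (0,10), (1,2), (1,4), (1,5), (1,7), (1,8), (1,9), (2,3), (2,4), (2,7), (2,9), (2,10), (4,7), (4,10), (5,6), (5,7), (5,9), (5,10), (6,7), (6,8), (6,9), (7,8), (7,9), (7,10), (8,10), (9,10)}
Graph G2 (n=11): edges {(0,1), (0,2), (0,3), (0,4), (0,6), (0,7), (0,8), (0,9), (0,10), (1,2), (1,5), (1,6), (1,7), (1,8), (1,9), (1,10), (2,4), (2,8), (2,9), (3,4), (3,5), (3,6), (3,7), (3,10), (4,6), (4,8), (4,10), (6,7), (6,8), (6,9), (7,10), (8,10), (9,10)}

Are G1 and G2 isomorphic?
Yes, isomorphic

The graphs are isomorphic.
One valid mapping φ: V(G1) → V(G2): 0→1, 1→10, 2→3, 3→5, 4→7, 5→8, 6→2, 7→0, 8→9, 9→4, 10→6

Verify φ preserves adjacency — for each edge of G1, its image is an edge of G2:
  (0,1) → (φ(0),φ(1)) = (1,10) ∈ E(G2) ✓
  (0,3) → (φ(0),φ(3)) = (1,5) ∈ E(G2) ✓
  (0,4) → (φ(0),φ(4)) = (1,7) ∈ E(G2) ✓
  (0,5) → (φ(0),φ(5)) = (1,8) ∈ E(G2) ✓
  (0,6) → (φ(0),φ(6)) = (1,2) ∈ E(G2) ✓
  (0,7) → (φ(0),φ(7)) = (0,1) ∈ E(G2) ✓
  (0,8) → (φ(0),φ(8)) = (1,9) ∈ E(G2) ✓
  (0,10) → (φ(0),φ(10)) = (1,6) ∈ E(G2) ✓
  (1,2) → (φ(1),φ(2)) = (3,10) ∈ E(G2) ✓
  (1,4) → (φ(1),φ(4)) = (7,10) ∈ E(G2) ✓
  (1,5) → (φ(1),φ(5)) = (8,10) ∈ E(G2) ✓
  (1,7) → (φ(1),φ(7)) = (0,10) ∈ E(G2) ✓
  (1,8) → (φ(1),φ(8)) = (9,10) ∈ E(G2) ✓
  (1,9) → (φ(1),φ(9)) = (4,10) ∈ E(G2) ✓
  (2,3) → (φ(2),φ(3)) = (3,5) ∈ E(G2) ✓
  (2,4) → (φ(2),φ(4)) = (3,7) ∈ E(G2) ✓
  (2,7) → (φ(2),φ(7)) = (0,3) ∈ E(G2) ✓
  (2,9) → (φ(2),φ(9)) = (3,4) ∈ E(G2) ✓
  (2,10) → (φ(2),φ(10)) = (3,6) ∈ E(G2) ✓
  (4,7) → (φ(4),φ(7)) = (0,7) ∈ E(G2) ✓
  (4,10) → (φ(4),φ(10)) = (6,7) ∈ E(G2) ✓
  (5,6) → (φ(5),φ(6)) = (2,8) ∈ E(G2) ✓
  (5,7) → (φ(5),φ(7)) = (0,8) ∈ E(G2) ✓
  (5,9) → (φ(5),φ(9)) = (4,8) ∈ E(G2) ✓
  (5,10) → (φ(5),φ(10)) = (6,8) ∈ E(G2) ✓
  (6,7) → (φ(6),φ(7)) = (0,2) ∈ E(G2) ✓
  (6,8) → (φ(6),φ(8)) = (2,9) ∈ E(G2) ✓
  (6,9) → (φ(6),φ(9)) = (2,4) ∈ E(G2) ✓
  (7,8) → (φ(7),φ(8)) = (0,9) ∈ E(G2) ✓
  (7,9) → (φ(7),φ(9)) = (0,4) ∈ E(G2) ✓
  (7,10) → (φ(7),φ(10)) = (0,6) ∈ E(G2) ✓
  (8,10) → (φ(8),φ(10)) = (6,9) ∈ E(G2) ✓
  (9,10) → (φ(9),φ(10)) = (4,6) ∈ E(G2) ✓
All 33 edges of G1 map to edges of G2, and |E(G1)| = |E(G2)| = 33, so φ is a bijection on edges as well as vertices. Hence G1 ≅ G2.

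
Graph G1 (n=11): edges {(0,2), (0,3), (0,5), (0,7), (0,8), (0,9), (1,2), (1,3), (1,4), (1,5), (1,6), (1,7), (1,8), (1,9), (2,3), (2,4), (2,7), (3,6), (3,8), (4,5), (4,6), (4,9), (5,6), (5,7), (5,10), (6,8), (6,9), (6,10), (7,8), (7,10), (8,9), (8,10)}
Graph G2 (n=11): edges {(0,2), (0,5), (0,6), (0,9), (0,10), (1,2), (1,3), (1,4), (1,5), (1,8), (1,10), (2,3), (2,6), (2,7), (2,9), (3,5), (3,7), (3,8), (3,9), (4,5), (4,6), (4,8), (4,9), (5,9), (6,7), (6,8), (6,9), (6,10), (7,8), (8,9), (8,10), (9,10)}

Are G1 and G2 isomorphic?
Yes, isomorphic

The graphs are isomorphic.
One valid mapping φ: V(G1) → V(G2): 0→1, 1→9, 2→5, 3→4, 4→0, 5→2, 6→6, 7→3, 8→8, 9→10, 10→7

Verify φ preserves adjacency — for each edge of G1, its image is an edge of G2:
  (0,2) → (φ(0),φ(2)) = (1,5) ∈ E(G2) ✓
  (0,3) → (φ(0),φ(3)) = (1,4) ∈ E(G2) ✓
  (0,5) → (φ(0),φ(5)) = (1,2) ∈ E(G2) ✓
  (0,7) → (φ(0),φ(7)) = (1,3) ∈ E(G2) ✓
  (0,8) → (φ(0),φ(8)) = (1,8) ∈ E(G2) ✓
  (0,9) → (φ(0),φ(9)) = (1,10) ∈ E(G2) ✓
  (1,2) → (φ(1),φ(2)) = (5,9) ∈ E(G2) ✓
  (1,3) → (φ(1),φ(3)) = (4,9) ∈ E(G2) ✓
  (1,4) → (φ(1),φ(4)) = (0,9) ∈ E(G2) ✓
  (1,5) → (φ(1),φ(5)) = (2,9) ∈ E(G2) ✓
  (1,6) → (φ(1),φ(6)) = (6,9) ∈ E(G2) ✓
  (1,7) → (φ(1),φ(7)) = (3,9) ∈ E(G2) ✓
  (1,8) → (φ(1),φ(8)) = (8,9) ∈ E(G2) ✓
  (1,9) → (φ(1),φ(9)) = (9,10) ∈ E(G2) ✓
  (2,3) → (φ(2),φ(3)) = (4,5) ∈ E(G2) ✓
  (2,4) → (φ(2),φ(4)) = (0,5) ∈ E(G2) ✓
  (2,7) → (φ(2),φ(7)) = (3,5) ∈ E(G2) ✓
  (3,6) → (φ(3),φ(6)) = (4,6) ∈ E(G2) ✓
  (3,8) → (φ(3),φ(8)) = (4,8) ∈ E(G2) ✓
  (4,5) → (φ(4),φ(5)) = (0,2) ∈ E(G2) ✓
  (4,6) → (φ(4),φ(6)) = (0,6) ∈ E(G2) ✓
  (4,9) → (φ(4),φ(9)) = (0,10) ∈ E(G2) ✓
  (5,6) → (φ(5),φ(6)) = (2,6) ∈ E(G2) ✓
  (5,7) → (φ(5),φ(7)) = (2,3) ∈ E(G2) ✓
  (5,10) → (φ(5),φ(10)) = (2,7) ∈ E(G2) ✓
  (6,8) → (φ(6),φ(8)) = (6,8) ∈ E(G2) ✓
  (6,9) → (φ(6),φ(9)) = (6,10) ∈ E(G2) ✓
  (6,10) → (φ(6),φ(10)) = (6,7) ∈ E(G2) ✓
  (7,8) → (φ(7),φ(8)) = (3,8) ∈ E(G2) ✓
  (7,10) → (φ(7),φ(10)) = (3,7) ∈ E(G2) ✓
  (8,9) → (φ(8),φ(9)) = (8,10) ∈ E(G2) ✓
  (8,10) → (φ(8),φ(10)) = (7,8) ∈ E(G2) ✓
All 32 edges of G1 map to edges of G2, and |E(G1)| = |E(G2)| = 32, so φ is a bijection on edges as well as vertices. Hence G1 ≅ G2.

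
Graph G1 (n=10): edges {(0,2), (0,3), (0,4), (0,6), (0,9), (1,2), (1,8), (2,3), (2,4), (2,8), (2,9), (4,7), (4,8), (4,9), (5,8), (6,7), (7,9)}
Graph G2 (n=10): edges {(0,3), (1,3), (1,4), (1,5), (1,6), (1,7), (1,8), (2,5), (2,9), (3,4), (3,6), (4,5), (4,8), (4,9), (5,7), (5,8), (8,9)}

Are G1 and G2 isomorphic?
Yes, isomorphic

The graphs are isomorphic.
One valid mapping φ: V(G1) → V(G2): 0→5, 1→6, 2→1, 3→7, 4→4, 5→0, 6→2, 7→9, 8→3, 9→8

Verify φ preserves adjacency — for each edge of G1, its image is an edge of G2:
  (0,2) → (φ(0),φ(2)) = (1,5) ∈ E(G2) ✓
  (0,3) → (φ(0),φ(3)) = (5,7) ∈ E(G2) ✓
  (0,4) → (φ(0),φ(4)) = (4,5) ∈ E(G2) ✓
  (0,6) → (φ(0),φ(6)) = (2,5) ∈ E(G2) ✓
  (0,9) → (φ(0),φ(9)) = (5,8) ∈ E(G2) ✓
  (1,2) → (φ(1),φ(2)) = (1,6) ∈ E(G2) ✓
  (1,8) → (φ(1),φ(8)) = (3,6) ∈ E(G2) ✓
  (2,3) → (φ(2),φ(3)) = (1,7) ∈ E(G2) ✓
  (2,4) → (φ(2),φ(4)) = (1,4) ∈ E(G2) ✓
  (2,8) → (φ(2),φ(8)) = (1,3) ∈ E(G2) ✓
  (2,9) → (φ(2),φ(9)) = (1,8) ∈ E(G2) ✓
  (4,7) → (φ(4),φ(7)) = (4,9) ∈ E(G2) ✓
  (4,8) → (φ(4),φ(8)) = (3,4) ∈ E(G2) ✓
  (4,9) → (φ(4),φ(9)) = (4,8) ∈ E(G2) ✓
  (5,8) → (φ(5),φ(8)) = (0,3) ∈ E(G2) ✓
  (6,7) → (φ(6),φ(7)) = (2,9) ∈ E(G2) ✓
  (7,9) → (φ(7),φ(9)) = (8,9) ∈ E(G2) ✓
All 17 edges of G1 map to edges of G2, and |E(G1)| = |E(G2)| = 17, so φ is a bijection on edges as well as vertices. Hence G1 ≅ G2.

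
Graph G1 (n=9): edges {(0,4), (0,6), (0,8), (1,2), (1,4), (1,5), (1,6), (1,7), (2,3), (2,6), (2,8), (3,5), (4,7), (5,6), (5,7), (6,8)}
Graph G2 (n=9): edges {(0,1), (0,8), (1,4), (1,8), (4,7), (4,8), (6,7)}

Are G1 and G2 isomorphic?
No, not isomorphic

The graphs are NOT isomorphic.

Connected components of G1: 1 component(s) with vertex sets [[0, 1, 2, 3, 4, 5, 6, 7, 8]], sizes [9].
Connected components of G2: 4 component(s) with vertex sets [[2], [3], [5], [0, 1, 4, 6, 7, 8]], sizes [1, 1, 1, 6].
The number of connected components (and the multiset of component sizes) is an isomorphism invariant — an isomorphism maps each component of G1 bijectively onto a component of G2. Since G1 has 1 component(s) and G2 has 4, they cannot be isomorphic.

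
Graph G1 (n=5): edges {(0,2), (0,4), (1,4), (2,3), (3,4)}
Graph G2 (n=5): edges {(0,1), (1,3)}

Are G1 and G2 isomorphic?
No, not isomorphic

The graphs are NOT isomorphic.

Connected components of G1: 1 component(s) with vertex sets [[0, 1, 2, 3, 4]], sizes [5].
Connected components of G2: 3 component(s) with vertex sets [[2], [4], [0, 1, 3]], sizes [1, 1, 3].
The number of connected components (and the multiset of component sizes) is an isomorphism invariant — an isomorphism maps each component of G1 bijectively onto a component of G2. Since G1 has 1 component(s) and G2 has 3, they cannot be isomorphic.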